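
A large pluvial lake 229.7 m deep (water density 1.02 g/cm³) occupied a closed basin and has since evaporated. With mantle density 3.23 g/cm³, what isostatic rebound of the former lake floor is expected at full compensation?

u = d ρ_w/ρ_m = 229.7 m × 1.02/3.23 = 72.5 m.

72.5 m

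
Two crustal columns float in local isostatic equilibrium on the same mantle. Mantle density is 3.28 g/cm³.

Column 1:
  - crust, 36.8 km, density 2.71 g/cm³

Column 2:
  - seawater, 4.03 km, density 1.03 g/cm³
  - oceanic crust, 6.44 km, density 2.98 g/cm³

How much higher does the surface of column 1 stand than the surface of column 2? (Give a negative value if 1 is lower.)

For any compensation level in the mantle, the mantle terms cancel and isostasy reduces to e = (Σt_1 − Σt_2) − (Σ(ρt)_1 − Σ(ρt)_2) / ρ_m.
Σt_1 = 36.8 km; Σt_2 = 10.47 km; Σ(ρt)_1 = 99.728; Σ(ρt)_2 = 23.3421 (in km·g/cm³).
e = (36.8 − 10.47) − (99.728 − 23.3421) / 3.28 = 3.04 km.

3.04 km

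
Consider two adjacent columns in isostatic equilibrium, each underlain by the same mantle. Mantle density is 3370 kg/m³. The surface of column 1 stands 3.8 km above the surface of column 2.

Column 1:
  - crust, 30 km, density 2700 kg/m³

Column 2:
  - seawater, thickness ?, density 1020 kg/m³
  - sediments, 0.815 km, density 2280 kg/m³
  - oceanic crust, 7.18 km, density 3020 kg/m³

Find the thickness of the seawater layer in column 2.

1.66 km

Take the compensation level at the base of the deeper column (depth z_c below the surface of column 1) and equate Σ ρ_i t_i down to z_c; mantle fills any gap and the z_c terms cancel.
Column 1: 30×2700 + (z_c − 30)×3370
Column 2: 3.8×0 + x×1020 + 0.815×2280 + 7.18×3020 + (z_c − 3.8 − 7.995 − x)×3370
The z_c×3370 term appears on both sides and cancels. Collect the known terms of each column as K = Σ(ρt)_known − 3370 × (depth of known layers): K_1 = 81000 − 3370×30 = −20100; K_2 = 23541.8 − 3370×(3.8 + 7.995) = −16207.35.
Balance: K_1 = K_2 − x×(3370 − 1020), so x = (K_2 − K_1)/(3370 − 1020) = 3892.65/2350 = 1.66 km.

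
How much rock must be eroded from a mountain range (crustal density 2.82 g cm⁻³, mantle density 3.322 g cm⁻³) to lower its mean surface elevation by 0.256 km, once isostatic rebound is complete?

1.69 km

Net drop Δ = e − u = e − e ρ_c/ρ_m = e (ρ_m − ρ_c)/ρ_m.
e = Δ ρ_m/(ρ_m − ρ_c) = 0.256 km × 3.322/0.502 = 1.69 km.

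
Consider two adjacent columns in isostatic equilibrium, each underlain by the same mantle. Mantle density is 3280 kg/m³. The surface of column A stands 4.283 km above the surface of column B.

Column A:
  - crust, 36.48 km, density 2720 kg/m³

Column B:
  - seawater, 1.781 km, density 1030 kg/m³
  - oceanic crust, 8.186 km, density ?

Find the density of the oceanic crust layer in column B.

2990 kg/m³

Take the compensation level at the base of the deeper column (depth z_c below the surface of column A) and equate Σ ρ_i t_i down to z_c; mantle fills any gap and the z_c terms cancel.
Column A: 36.48×2720 + (z_c − 36.48)×3280
Column B: 4.283×0 + 1.781×1030 + 8.186×ρ + (z_c − 4.283 − 9.967)×3280
The z_c×3280 term appears on both sides and cancels. Collect the known terms of each column as K = Σ(ρt)_known − 3280 × (depth of known layers): K_A = 99225.6 − 3280×36.48 = −20428.8; K_B = 1834.43 − 3280×(4.283 + 9.967) = −44905.57.
Balance: K_A = K_B + 8.186×ρ, so ρ = (K_A − K_B)/8.186 = 24476.8/8.186 = 2990 kg/m³.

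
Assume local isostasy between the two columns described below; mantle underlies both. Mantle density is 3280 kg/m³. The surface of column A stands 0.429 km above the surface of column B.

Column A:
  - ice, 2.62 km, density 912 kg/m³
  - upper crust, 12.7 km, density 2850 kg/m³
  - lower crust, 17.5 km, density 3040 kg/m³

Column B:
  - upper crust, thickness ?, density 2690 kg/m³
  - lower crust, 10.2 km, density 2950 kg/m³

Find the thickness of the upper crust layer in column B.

Take the compensation level at the base of the deeper column (depth z_c below the surface of column A) and equate Σ ρ_i t_i down to z_c; mantle fills any gap and the z_c terms cancel.
Column A: 2.62×912 + 12.7×2850 + 17.5×3040 + (z_c − 32.82)×3280
Column B: 0.429×0 + x×2690 + 10.2×2950 + (z_c − 0.429 − 10.2 − x)×3280
The z_c×3280 term appears on both sides and cancels. Collect the known terms of each column as K = Σ(ρt)_known − 3280 × (depth of known layers): K_A = 91784.44 − 3280×32.82 = −15865.16; K_B = 30090 − 3280×(0.429 + 10.2) = −4773.12.
Balance: K_A = K_B − x×(3280 − 2690), so x = (K_B − K_A)/(3280 − 2690) = 11092/590 = 18.8 km.

18.8 km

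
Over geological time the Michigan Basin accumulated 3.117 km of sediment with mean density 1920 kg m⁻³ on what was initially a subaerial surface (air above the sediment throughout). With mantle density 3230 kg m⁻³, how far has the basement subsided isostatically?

1.85 km

Subaerial load: s = t ρ_sed / ρ_m = 3.117 km × 1920/3230 = 1.85 km.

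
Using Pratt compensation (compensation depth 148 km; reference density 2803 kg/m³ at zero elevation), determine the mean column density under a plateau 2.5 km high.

Pratt balance: ρ_ref D = ρ (D + h).
ρ = ρ_ref D/(D + h) = 2803 × 148 km/(148 km + 2.5 km) = 2760 kg/m³.

2760 kg/m³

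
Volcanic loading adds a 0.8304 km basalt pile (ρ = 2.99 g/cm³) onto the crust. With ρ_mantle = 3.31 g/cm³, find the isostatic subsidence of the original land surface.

Subaerial loading: s = t ρ_load / ρ_m.
s = 0.8304 km × 2.99/3.31 = 0.75 km.

0.75 km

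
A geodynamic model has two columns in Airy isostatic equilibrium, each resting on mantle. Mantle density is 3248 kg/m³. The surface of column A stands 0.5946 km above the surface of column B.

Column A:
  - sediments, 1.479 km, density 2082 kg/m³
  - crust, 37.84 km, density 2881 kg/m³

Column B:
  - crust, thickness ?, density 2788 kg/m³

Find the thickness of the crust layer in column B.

Take the compensation level at the base of the deeper column (depth z_c below the surface of column A) and equate Σ ρ_i t_i down to z_c; mantle fills any gap and the z_c terms cancel.
Column A: 1.479×2082 + 37.84×2881 + (z_c − 39.319)×3248
Column B: 0.5946×0 + x×2788 + (z_c − 0.5946 − 0 − x)×3248
The z_c×3248 term appears on both sides and cancels. Collect the known terms of each column as K = Σ(ρt)_known − 3248 × (depth of known layers): K_A = 112096.318 − 3248×39.319 = −15611.794; K_B = 0 − 3248×(0.5946 + 0) = −1931.2608.
Balance: K_A = K_B − x×(3248 − 2788), so x = (K_B − K_A)/(3248 − 2788) = 13680.5/460 = 29.7 km.

29.7 km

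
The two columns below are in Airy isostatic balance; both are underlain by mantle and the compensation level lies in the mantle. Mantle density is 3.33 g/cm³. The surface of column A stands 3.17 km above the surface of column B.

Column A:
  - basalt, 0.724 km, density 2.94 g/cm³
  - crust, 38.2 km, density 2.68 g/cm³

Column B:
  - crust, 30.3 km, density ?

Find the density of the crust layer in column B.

Take the compensation level at the base of the deeper column (depth z_c below the surface of column A) and equate Σ ρ_i t_i down to z_c; mantle fills any gap and the z_c terms cancel.
Column A: 0.724×2.94 + 38.2×2.68 + (z_c − 38.924)×3.33
Column B: 3.17×0 + 30.3×ρ + (z_c − 3.17 − 30.3)×3.33
The z_c×3.33 term appears on both sides and cancels. Collect the known terms of each column as K = Σ(ρt)_known − 3.33 × (depth of known layers): K_A = 104.50456 − 3.33×38.924 = −25.11236; K_B = 0 − 3.33×(3.17 + 30.3) = −111.4551.
Balance: K_A = K_B + 30.3×ρ, so ρ = (K_A − K_B)/30.3 = 86.3427/30.3 = 2.85 g/cm³.

2.85 g/cm³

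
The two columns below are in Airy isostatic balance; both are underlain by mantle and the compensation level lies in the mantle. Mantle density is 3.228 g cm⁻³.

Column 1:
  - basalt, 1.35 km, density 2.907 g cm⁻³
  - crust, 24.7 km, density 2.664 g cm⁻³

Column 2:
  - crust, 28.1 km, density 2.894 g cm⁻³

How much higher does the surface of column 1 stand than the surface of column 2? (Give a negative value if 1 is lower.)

For any compensation level in the mantle, the mantle terms cancel and isostasy reduces to e = (Σt_1 − Σt_2) − (Σ(ρt)_1 − Σ(ρt)_2) / ρ_m.
Σt_1 = 26.05 km; Σt_2 = 28.1 km; Σ(ρt)_1 = 69.72525; Σ(ρt)_2 = 81.3214 (in km·g cm⁻³).
e = (26.05 − 28.1) − (69.72525 − 81.3214) / 3.228 = 1.54 km.

1.54 km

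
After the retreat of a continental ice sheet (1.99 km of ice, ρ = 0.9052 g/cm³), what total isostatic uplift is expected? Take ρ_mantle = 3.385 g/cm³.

0.532 km

Removing the load lets mantle flow back in; uplift u satisfies ρ_ice t = ρ_m u.
u = t ρ_ice/ρ_m = 1.99 km × 0.9052/3.385 = 0.532 km.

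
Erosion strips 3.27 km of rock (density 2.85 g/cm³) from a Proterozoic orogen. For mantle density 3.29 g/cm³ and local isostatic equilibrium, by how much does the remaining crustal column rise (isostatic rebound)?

Unloading: uplift u = e ρ_c/ρ_m = 3.27 km × 2.85/3.29 = 2.83 km.

2.83 km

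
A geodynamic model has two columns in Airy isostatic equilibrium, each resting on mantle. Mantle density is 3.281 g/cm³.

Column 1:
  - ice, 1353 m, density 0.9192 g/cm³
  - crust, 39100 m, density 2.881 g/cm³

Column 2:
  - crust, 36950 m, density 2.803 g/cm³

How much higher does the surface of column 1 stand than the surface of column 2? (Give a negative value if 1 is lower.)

358 m

For any compensation level in the mantle, the mantle terms cancel and isostasy reduces to e = (Σt_1 − Σt_2) − (Σ(ρt)_1 − Σ(ρt)_2) / ρ_m.
Σt_1 = 40453 m; Σt_2 = 36950 m; Σ(ρt)_1 = 113890.778; Σ(ρt)_2 = 103570.85 (in m·g/cm³).
e = (40453 − 36950) − (113890.778 − 103570.85) / 3.281 = 358 m.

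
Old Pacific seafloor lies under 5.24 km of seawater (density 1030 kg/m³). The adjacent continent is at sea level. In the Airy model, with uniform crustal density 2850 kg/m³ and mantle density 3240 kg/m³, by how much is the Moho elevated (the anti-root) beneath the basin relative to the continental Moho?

For local isostatic compensation: replacing crust with seawater at the top is compensated by replacing crust with mantle at the base: d (ρ_c − ρ_w) = a (ρ_m − ρ_c).
a = d (ρ_c − ρ_w)/(ρ_m − ρ_c) = 5.24 km × 1820/390 = 24.5 km.

24.5 km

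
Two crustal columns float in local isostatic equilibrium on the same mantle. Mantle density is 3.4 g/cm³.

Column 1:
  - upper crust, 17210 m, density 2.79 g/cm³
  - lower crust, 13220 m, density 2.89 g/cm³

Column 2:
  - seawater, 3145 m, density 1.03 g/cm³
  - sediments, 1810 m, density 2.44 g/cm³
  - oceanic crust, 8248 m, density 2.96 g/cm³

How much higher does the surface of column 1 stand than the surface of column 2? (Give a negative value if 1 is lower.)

For any compensation level in the mantle, the mantle terms cancel and isostasy reduces to e = (Σt_1 − Σt_2) − (Σ(ρt)_1 − Σ(ρt)_2) / ρ_m.
Σt_1 = 30430 m; Σt_2 = 13203 m; Σ(ρt)_1 = 86221.7; Σ(ρt)_2 = 32069.83 (in m·g/cm³).
e = (30430 − 13203) − (86221.7 − 32069.83) / 3.4 = 1300 m.

1300 m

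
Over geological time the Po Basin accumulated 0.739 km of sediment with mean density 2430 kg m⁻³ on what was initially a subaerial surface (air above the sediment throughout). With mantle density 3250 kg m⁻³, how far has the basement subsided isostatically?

Subaerial load: s = t ρ_sed / ρ_m = 0.739 km × 2430/3250 = 0.553 km.

0.553 km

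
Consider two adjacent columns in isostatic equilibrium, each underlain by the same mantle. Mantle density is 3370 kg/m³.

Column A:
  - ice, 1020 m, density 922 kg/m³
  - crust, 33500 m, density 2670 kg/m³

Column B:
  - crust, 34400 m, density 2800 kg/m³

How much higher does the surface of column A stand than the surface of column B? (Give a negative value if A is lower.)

For any compensation level in the mantle, the mantle terms cancel and isostasy reduces to e = (Σt_A − Σt_B) − (Σ(ρt)_A − Σ(ρt)_B) / ρ_m.
Σt_A = 34520 m; Σt_B = 34400 m; Σ(ρt)_A = 90385440; Σ(ρt)_B = 96320000 (in m·kg/m³).
e = (34520 − 34400) − (90385440 − 96320000) / 3370 = 1880 m.

1880 m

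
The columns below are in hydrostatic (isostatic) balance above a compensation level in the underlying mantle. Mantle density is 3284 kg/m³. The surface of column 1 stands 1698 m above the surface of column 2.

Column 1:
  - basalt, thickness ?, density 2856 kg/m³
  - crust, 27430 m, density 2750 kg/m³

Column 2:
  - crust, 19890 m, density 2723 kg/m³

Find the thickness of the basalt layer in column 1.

4880 m

Take the compensation level at the base of the deeper column (depth z_c below the surface of column 1) and equate Σ ρ_i t_i down to z_c; mantle fills any gap and the z_c terms cancel.
Column 1: x×2856 + 27430×2750 + (z_c − 27430 − x)×3284
Column 2: 1698×0 + 19890×2723 + (z_c − 1698 − 19890)×3284
The z_c×3284 term appears on both sides and cancels. Collect the known terms of each column as K = Σ(ρt)_known − 3284 × (depth of known layers): K_1 = 75432500 − 3284×27430 = −14647620; K_2 = 54160470 − 3284×(1698 + 19890) = −16734522.
Balance: K_1 − x×(3284 − 2856) = K_2, so x = (K_1 − K_2)/(3284 − 2856) = 2086900/428 = 4880 m.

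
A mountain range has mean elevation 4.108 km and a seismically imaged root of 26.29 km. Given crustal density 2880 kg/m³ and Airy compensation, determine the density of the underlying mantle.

Airy balance: ρ_c h = (ρ_m − ρ_c) r → ρ_m = ρ_c (1 + h/r).
ρ_m = 2880 × (1 + 4.108 km/26.29 km) = 3330 kg/m³.

3330 kg/m³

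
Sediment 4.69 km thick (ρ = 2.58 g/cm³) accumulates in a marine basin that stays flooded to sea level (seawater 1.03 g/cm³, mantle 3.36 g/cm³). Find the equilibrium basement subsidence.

Submarine loading: the sediment displaces seawater, and the subsidence is in turn flooded, so s (ρ_m − ρ_w) = t (ρ_sed − ρ_w).
s = 4.69 km × (2.58 − 1.03) / (3.36 − 1.03) = 3.12 km.

3.12 km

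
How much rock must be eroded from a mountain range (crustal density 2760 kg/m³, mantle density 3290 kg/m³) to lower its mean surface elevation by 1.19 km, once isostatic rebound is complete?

7.39 km

Net drop Δ = e − u = e − e ρ_c/ρ_m = e (ρ_m − ρ_c)/ρ_m.
e = Δ ρ_m/(ρ_m − ρ_c) = 1.19 km × 3290/530 = 7.39 km.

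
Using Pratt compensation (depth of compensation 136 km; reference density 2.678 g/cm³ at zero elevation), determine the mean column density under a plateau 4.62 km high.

2.59 g/cm³

Pratt balance: ρ_ref D = ρ (D + h).
ρ = ρ_ref D/(D + h) = 2.678 × 136 km/(136 km + 4.62 km) = 2.59 g/cm³.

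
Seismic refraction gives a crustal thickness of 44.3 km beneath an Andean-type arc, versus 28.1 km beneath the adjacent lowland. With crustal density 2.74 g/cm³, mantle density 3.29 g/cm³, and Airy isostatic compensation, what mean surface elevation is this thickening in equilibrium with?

Excess crust Δ = 44.3 km − 28.1 km = 16.2 km, split between elevation h and root r with h + r = Δ.
Airy balance ρ_c h = (ρ_m − ρ_c) r gives r = h ρ_c/(ρ_m − ρ_c), so h (1 + ρ_c/(ρ_m − ρ_c)) = Δ, i.e. h = Δ (ρ_m − ρ_c)/ρ_m.
h = 16.2 km × 0.55/3.29 = 2.71 km.

2.71 km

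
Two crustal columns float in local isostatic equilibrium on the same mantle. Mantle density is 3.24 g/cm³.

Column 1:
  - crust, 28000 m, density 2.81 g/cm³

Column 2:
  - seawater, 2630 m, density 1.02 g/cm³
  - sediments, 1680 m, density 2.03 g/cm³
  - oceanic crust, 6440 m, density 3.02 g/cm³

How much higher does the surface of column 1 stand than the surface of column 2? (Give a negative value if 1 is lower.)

849 m

For any compensation level in the mantle, the mantle terms cancel and isostasy reduces to e = (Σt_1 − Σt_2) − (Σ(ρt)_1 − Σ(ρt)_2) / ρ_m.
Σt_1 = 28000 m; Σt_2 = 10750 m; Σ(ρt)_1 = 78680; Σ(ρt)_2 = 25541.8 (in m·g/cm³).
e = (28000 − 10750) − (78680 − 25541.8) / 3.24 = 849 m.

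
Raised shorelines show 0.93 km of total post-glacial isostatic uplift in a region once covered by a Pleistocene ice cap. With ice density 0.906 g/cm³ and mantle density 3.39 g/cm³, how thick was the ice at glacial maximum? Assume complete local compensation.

u = t ρ_ice/ρ_m → t = u ρ_m/ρ_ice = 0.93 km × 3.39/0.906 = 3.48 km.

3.48 km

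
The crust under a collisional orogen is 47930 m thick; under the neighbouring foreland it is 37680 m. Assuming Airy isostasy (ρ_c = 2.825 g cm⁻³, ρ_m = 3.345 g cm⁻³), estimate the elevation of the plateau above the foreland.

Excess crust Δ = 47930 m − 37680 m = 10250 m, split between elevation h and root r with h + r = Δ.
Airy balance ρ_c h = (ρ_m − ρ_c) r gives r = h ρ_c/(ρ_m − ρ_c), so h (1 + ρ_c/(ρ_m − ρ_c)) = Δ, i.e. h = Δ (ρ_m − ρ_c)/ρ_m.
h = 10250 m × 0.52/3.345 = 1590 m.

1590 m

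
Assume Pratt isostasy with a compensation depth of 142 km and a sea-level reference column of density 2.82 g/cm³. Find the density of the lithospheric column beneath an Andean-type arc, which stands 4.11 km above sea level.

Pratt balance: ρ_ref D = ρ (D + h).
ρ = ρ_ref D/(D + h) = 2.82 × 142 km/(142 km + 4.11 km) = 2.74 g/cm³.

2.74 g/cm³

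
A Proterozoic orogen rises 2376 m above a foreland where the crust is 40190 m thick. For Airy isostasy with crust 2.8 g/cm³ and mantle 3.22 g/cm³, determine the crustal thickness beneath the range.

Root depth r = h ρ_c / (ρ_m − ρ_c) = 2376 m × 2.8 / 0.42 = 15840 m.
Total thickness = T + h + r = 40190 m + 2376 m + 15840 m = 58400 m.

58400 m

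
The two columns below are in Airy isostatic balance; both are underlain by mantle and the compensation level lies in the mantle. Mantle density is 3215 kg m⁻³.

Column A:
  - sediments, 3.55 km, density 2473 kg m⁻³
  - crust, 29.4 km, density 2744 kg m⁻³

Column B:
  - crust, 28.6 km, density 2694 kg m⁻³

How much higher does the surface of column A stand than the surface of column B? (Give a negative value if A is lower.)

0.492 km

For any compensation level in the mantle, the mantle terms cancel and isostasy reduces to e = (Σt_A − Σt_B) − (Σ(ρt)_A − Σ(ρt)_B) / ρ_m.
Σt_A = 32.95 km; Σt_B = 28.6 km; Σ(ρt)_A = 89452.75; Σ(ρt)_B = 77048.4 (in km·kg m⁻³).
e = (32.95 − 28.6) − (89452.75 − 77048.4) / 3215 = 0.492 km.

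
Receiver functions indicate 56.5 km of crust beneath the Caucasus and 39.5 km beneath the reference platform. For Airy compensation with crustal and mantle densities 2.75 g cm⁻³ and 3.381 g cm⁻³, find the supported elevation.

3.17 km

Excess crust Δ = 56.5 km − 39.5 km = 17 km, split between elevation h and root r with h + r = Δ.
Airy balance ρ_c h = (ρ_m − ρ_c) r gives r = h ρ_c/(ρ_m − ρ_c), so h (1 + ρ_c/(ρ_m − ρ_c)) = Δ, i.e. h = Δ (ρ_m − ρ_c)/ρ_m.
h = 17 km × 0.631/3.381 = 3.17 km.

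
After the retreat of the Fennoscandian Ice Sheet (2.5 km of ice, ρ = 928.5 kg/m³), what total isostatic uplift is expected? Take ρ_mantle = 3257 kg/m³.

Removing the load lets mantle flow back in; uplift u satisfies ρ_ice t = ρ_m u.
u = t ρ_ice/ρ_m = 2.5 km × 928.5/3257 = 0.713 km.

0.713 km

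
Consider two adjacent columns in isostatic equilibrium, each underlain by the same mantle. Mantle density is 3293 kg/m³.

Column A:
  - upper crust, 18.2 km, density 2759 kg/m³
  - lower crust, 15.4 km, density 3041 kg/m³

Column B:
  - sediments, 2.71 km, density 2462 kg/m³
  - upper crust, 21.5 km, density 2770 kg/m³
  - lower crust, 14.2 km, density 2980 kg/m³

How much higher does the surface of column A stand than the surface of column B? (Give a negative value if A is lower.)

For any compensation level in the mantle, the mantle terms cancel and isostasy reduces to e = (Σt_A − Σt_B) − (Σ(ρt)_A − Σ(ρt)_B) / ρ_m.
Σt_A = 33.6 km; Σt_B = 38.41 km; Σ(ρt)_A = 97045.2; Σ(ρt)_B = 108543.02 (in km·kg/m³).
e = (33.6 − 38.41) − (97045.2 − 108543.02) / 3293 = −1.32 km.

−1.32 km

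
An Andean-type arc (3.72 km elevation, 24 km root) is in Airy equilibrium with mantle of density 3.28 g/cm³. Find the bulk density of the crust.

ρ_c h = (ρ_m − ρ_c) r → ρ_c (h + r) = ρ_m r → ρ_c = ρ_m r / (h + r).
ρ_c = 3.28 × 24 km / (3.72 km + 24 km) = 2.84 g/cm³.

2.84 g/cm³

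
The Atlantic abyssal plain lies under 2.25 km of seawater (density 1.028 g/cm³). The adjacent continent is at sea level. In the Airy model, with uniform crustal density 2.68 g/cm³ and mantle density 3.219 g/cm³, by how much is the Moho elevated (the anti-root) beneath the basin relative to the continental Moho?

By Archimedes' principle applied to the lithosphere: replacing crust with seawater at the top is compensated by replacing crust with mantle at the base: d (ρ_c − ρ_w) = a (ρ_m − ρ_c).
a = d (ρ_c − ρ_w)/(ρ_m − ρ_c) = 2.25 km × 1.652/0.539 = 6.9 km.

6.9 km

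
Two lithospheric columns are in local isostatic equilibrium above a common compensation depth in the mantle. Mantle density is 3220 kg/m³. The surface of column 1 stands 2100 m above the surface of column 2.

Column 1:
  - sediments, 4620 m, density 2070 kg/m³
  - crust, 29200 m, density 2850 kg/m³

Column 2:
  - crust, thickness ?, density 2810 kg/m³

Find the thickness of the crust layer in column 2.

Take the compensation level at the base of the deeper column (depth z_c below the surface of column 1) and equate Σ ρ_i t_i down to z_c; mantle fills any gap and the z_c terms cancel.
Column 1: 4620×2070 + 29200×2850 + (z_c − 33820)×3220
Column 2: 2100×0 + x×2810 + (z_c − 2100 − 0 − x)×3220
The z_c×3220 term appears on both sides and cancels. Collect the known terms of each column as K = Σ(ρt)_known − 3220 × (depth of known layers): K_1 = 92783400 − 3220×33820 = −16117000; K_2 = 0 − 3220×(2100 + 0) = −6762000.
Balance: K_1 = K_2 − x×(3220 − 2810), so x = (K_2 − K_1)/(3220 − 2810) = 9355000/410 = 22800 m.

22800 m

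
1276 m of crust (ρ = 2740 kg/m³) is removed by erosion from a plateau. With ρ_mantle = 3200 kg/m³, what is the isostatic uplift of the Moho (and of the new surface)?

Unloading: uplift u = e ρ_c/ρ_m = 1276 m × 2740/3200 = 1090 m.

1090 m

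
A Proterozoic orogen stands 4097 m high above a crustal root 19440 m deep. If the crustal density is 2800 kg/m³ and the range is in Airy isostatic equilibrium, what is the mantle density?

Airy balance: ρ_c h = (ρ_m − ρ_c) r → ρ_m = ρ_c (1 + h/r).
ρ_m = 2800 × (1 + 4097 m/19440 m) = 3390 kg/m³.

3390 kg/m³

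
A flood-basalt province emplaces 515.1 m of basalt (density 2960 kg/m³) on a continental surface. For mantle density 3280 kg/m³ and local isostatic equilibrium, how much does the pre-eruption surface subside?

465 m

Subaerial loading: s = t ρ_load / ρ_m.
s = 515.1 m × 2960/3280 = 465 m.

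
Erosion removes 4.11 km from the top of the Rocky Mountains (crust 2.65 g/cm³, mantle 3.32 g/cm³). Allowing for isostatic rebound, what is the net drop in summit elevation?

Rebound u = e ρ_c/ρ_m = 4.11 km × 2.65/3.32 = 3.281 km.
Net surface drop = e − u = 4.11 km − 3.281 km = e (ρ_m − ρ_c)/ρ_m = 0.829 km.

0.829 km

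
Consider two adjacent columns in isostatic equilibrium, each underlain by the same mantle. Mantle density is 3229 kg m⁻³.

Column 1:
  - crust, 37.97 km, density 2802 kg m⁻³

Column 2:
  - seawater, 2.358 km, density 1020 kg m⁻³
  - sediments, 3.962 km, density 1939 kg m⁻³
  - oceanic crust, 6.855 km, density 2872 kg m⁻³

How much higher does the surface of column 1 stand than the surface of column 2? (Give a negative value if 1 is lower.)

For any compensation level in the mantle, the mantle terms cancel and isostasy reduces to e = (Σt_1 − Σt_2) − (Σ(ρt)_1 − Σ(ρt)_2) / ρ_m.
Σt_1 = 37.97 km; Σt_2 = 13.175 km; Σ(ρt)_1 = 106391.94; Σ(ρt)_2 = 29775.038 (in km·kg m⁻³).
e = (37.97 − 13.175) − (106391.94 − 29775.038) / 3229 = 1.07 km.

1.07 km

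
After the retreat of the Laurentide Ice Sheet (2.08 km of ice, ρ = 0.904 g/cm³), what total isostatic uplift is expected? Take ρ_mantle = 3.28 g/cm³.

0.573 km

Removing the load lets mantle flow back in; uplift u satisfies ρ_ice t = ρ_m u.
u = t ρ_ice/ρ_m = 2.08 km × 0.904/3.28 = 0.573 km.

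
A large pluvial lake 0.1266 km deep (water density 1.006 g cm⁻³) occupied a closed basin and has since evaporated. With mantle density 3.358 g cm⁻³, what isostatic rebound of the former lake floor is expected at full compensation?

u = d ρ_w/ρ_m = 0.1266 km × 1.006/3.358 = 0.0379 km.

0.0379 km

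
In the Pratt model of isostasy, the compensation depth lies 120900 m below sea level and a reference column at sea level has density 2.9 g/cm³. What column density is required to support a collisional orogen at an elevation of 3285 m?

Pratt balance: ρ_ref D = ρ (D + h).
ρ = ρ_ref D/(D + h) = 2.9 × 120900 m/(120900 m + 3285 m) = 2.82 g/cm³.

2.82 g/cm³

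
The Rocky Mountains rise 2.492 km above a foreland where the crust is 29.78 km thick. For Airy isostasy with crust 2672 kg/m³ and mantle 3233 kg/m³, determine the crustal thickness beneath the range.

Root depth r = h ρ_c / (ρ_m − ρ_c) = 2.492 km × 2672 / 561 = 11.87 km.
Total thickness = T + h + r = 29.78 km + 2.492 km + 11.87 km = 44.1 km.

44.1 km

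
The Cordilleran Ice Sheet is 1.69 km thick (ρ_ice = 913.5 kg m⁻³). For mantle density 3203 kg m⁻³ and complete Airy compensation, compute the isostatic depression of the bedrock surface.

In Airy isostatic equilibrium: the ice load ρ_ice t is balanced by mantle displaced below, ρ_m s.
s = t ρ_ice / ρ_m = 1.69 km × 913.5/3203 = 0.482 km.

0.482 km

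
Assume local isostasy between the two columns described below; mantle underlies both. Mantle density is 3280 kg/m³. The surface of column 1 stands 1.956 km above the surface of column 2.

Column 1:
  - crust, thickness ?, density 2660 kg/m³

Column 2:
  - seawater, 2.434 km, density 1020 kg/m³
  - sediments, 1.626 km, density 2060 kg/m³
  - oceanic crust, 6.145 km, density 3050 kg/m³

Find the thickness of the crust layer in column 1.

Take the compensation level at the base of the deeper column (depth z_c below the surface of column 1) and equate Σ ρ_i t_i down to z_c; mantle fills any gap and the z_c terms cancel.
Column 1: x×2660 + (z_c − 0 − x)×3280
Column 2: 1.956×0 + 2.434×1020 + 1.626×2060 + 6.145×3050 + (z_c − 1.956 − 10.205)×3280
The z_c×3280 term appears on both sides and cancels. Collect the known terms of each column as K = Σ(ρt)_known − 3280 × (depth of known layers): K_1 = 0 − 3280×0 = 0; K_2 = 24574.49 − 3280×(1.956 + 10.205) = −15313.59.
Balance: K_1 − x×(3280 − 2660) = K_2, so x = (K_1 − K_2)/(3280 − 2660) = 15313.6/620 = 24.7 km.

24.7 km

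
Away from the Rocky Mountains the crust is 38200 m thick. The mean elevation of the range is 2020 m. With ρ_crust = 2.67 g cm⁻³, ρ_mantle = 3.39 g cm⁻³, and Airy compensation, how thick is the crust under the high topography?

Root depth r = h ρ_c / (ρ_m − ρ_c) = 2020 m × 2.67 / 0.72 = 7491 m.
Total thickness = T + h + r = 38200 m + 2020 m + 7491 m = 47700 m.

47700 m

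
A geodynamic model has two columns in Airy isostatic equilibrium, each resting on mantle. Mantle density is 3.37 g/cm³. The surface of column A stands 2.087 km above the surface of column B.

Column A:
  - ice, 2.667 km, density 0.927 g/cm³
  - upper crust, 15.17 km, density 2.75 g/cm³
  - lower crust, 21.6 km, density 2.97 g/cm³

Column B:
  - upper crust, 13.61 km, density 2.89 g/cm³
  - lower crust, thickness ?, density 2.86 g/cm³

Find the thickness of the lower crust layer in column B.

21.6 km

Take the compensation level at the base of the deeper column (depth z_c below the surface of column A) and equate Σ ρ_i t_i down to z_c; mantle fills any gap and the z_c terms cancel.
Column A: 2.667×0.927 + 15.17×2.75 + 21.6×2.97 + (z_c − 39.437)×3.37
Column B: 2.087×0 + 13.61×2.89 + x×2.86 + (z_c − 2.087 − 13.61 − x)×3.37
The z_c×3.37 term appears on both sides and cancels. Collect the known terms of each column as K = Σ(ρt)_known − 3.37 × (depth of known layers): K_A = 108.341809 − 3.37×39.437 = −24.560881; K_B = 39.3329 − 3.37×(2.087 + 13.61) = −13.56599.
Balance: K_A = K_B − x×(3.37 − 2.86), so x = (K_B − K_A)/(3.37 − 2.86) = 10.9949/0.51 = 21.6 km.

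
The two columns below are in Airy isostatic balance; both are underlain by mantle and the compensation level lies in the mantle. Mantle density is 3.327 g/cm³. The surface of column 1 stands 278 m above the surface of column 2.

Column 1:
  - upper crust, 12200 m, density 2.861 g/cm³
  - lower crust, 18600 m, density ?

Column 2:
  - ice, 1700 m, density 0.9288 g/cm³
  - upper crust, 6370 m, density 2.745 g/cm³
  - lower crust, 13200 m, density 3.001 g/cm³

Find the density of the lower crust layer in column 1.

Take the compensation level at the base of the deeper column (depth z_c below the surface of column 1) and equate Σ ρ_i t_i down to z_c; mantle fills any gap and the z_c terms cancel.
Column 1: 12200×2.861 + 18600×ρ + (z_c − 30800)×3.327
Column 2: 278×0 + 1700×0.9288 + 6370×2.745 + 13200×3.001 + (z_c − 278 − 21270)×3.327
The z_c×3.327 term appears on both sides and cancels. Collect the known terms of each column as K = Σ(ρt)_known − 3.327 × (depth of known layers): K_1 = 34904.2 − 3.327×30800 = −67567.4; K_2 = 58677.81 − 3.327×(278 + 21270) = −13012.386.
Balance: K_1 + 18600×ρ = K_2, so ρ = (K_2 − K_1)/18600 = 54555/18600 = 2.93 g/cm³.

2.93 g/cm³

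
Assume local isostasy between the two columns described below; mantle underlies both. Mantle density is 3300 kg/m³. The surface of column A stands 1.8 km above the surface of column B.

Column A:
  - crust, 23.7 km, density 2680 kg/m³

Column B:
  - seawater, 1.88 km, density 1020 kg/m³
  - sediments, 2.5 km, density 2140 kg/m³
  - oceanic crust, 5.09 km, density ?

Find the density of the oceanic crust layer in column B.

Take the compensation level at the base of the deeper column (depth z_c below the surface of column A) and equate Σ ρ_i t_i down to z_c; mantle fills any gap and the z_c terms cancel.
Column A: 23.7×2680 + (z_c − 23.7)×3300
Column B: 1.8×0 + 1.88×1020 + 2.5×2140 + 5.09×ρ + (z_c − 1.8 − 9.47)×3300
The z_c×3300 term appears on both sides and cancels. Collect the known terms of each column as K = Σ(ρt)_known − 3300 × (depth of known layers): K_A = 63516 − 3300×23.7 = −14694; K_B = 7267.6 − 3300×(1.8 + 9.47) = −29923.4.
Balance: K_A = K_B + 5.09×ρ, so ρ = (K_A − K_B)/5.09 = 15229.4/5.09 = 2990 kg/m³.

2990 kg/m³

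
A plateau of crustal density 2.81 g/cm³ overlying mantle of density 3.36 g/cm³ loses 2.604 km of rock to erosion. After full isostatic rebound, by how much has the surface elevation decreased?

Rebound u = e ρ_c/ρ_m = 2.604 km × 2.81/3.36 = 2.178 km.
Net surface drop = e − u = 2.604 km − 2.178 km = e (ρ_m − ρ_c)/ρ_m = 0.426 km.

0.426 km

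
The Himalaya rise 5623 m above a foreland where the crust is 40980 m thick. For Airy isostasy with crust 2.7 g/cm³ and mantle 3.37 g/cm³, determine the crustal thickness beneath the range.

Root depth r = h ρ_c / (ρ_m − ρ_c) = 5623 m × 2.7 / 0.67 = 22660 m.
Total thickness = T + h + r = 40980 m + 5623 m + 22660 m = 69300 m.

69300 m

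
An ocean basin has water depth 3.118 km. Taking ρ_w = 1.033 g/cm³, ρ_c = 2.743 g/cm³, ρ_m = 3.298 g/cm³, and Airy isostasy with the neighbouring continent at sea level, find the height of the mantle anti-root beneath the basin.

9.61 km

By Archimedes' principle applied to the lithosphere: replacing crust with seawater at the top is compensated by replacing crust with mantle at the base: d (ρ_c − ρ_w) = a (ρ_m − ρ_c).
a = d (ρ_c − ρ_w)/(ρ_m − ρ_c) = 3.118 km × 1.71/0.555 = 9.61 km.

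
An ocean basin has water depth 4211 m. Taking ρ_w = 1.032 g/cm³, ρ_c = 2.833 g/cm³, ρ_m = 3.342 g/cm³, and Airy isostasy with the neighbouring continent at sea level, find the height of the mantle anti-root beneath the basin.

14900 m

Equating mass per unit area of the two columns: replacing crust with seawater at the top is compensated by replacing crust with mantle at the base: d (ρ_c − ρ_w) = a (ρ_m − ρ_c).
a = d (ρ_c − ρ_w)/(ρ_m − ρ_c) = 4211 m × 1.801/0.509 = 14900 m.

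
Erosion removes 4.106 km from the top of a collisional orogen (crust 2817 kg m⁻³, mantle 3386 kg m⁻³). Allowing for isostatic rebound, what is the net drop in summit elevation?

0.69 km

Rebound u = e ρ_c/ρ_m = 4.106 km × 2817/3386 = 3.416 km.
Net surface drop = e − u = 4.106 km − 3.416 km = e (ρ_m − ρ_c)/ρ_m = 0.69 km.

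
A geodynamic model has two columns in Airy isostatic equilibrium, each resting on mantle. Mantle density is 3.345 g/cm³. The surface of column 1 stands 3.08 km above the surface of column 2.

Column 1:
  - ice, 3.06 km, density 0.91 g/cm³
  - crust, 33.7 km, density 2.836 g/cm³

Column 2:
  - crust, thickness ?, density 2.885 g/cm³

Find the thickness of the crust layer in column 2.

Take the compensation level at the base of the deeper column (depth z_c below the surface of column 1) and equate Σ ρ_i t_i down to z_c; mantle fills any gap and the z_c terms cancel.
Column 1: 3.06×0.91 + 33.7×2.836 + (z_c − 36.76)×3.345
Column 2: 3.08×0 + x×2.885 + (z_c − 3.08 − 0 − x)×3.345
The z_c×3.345 term appears on both sides and cancels. Collect the known terms of each column as K = Σ(ρt)_known − 3.345 × (depth of known layers): K_1 = 98.3578 − 3.345×36.76 = −24.6044; K_2 = 0 − 3.345×(3.08 + 0) = −10.3026.
Balance: K_1 = K_2 − x×(3.345 − 2.885), so x = (K_2 − K_1)/(3.345 − 2.885) = 14.3018/0.46 = 31.1 km.

31.1 km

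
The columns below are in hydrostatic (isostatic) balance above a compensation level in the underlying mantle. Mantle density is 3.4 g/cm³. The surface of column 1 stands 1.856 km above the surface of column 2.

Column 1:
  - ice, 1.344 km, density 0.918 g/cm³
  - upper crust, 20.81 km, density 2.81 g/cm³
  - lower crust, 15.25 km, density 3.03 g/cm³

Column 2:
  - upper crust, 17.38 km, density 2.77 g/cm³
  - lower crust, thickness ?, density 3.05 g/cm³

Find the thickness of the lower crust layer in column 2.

Take the compensation level at the base of the deeper column (depth z_c below the surface of column 1) and equate Σ ρ_i t_i down to z_c; mantle fills any gap and the z_c terms cancel.
Column 1: 1.344×0.918 + 20.81×2.81 + 15.25×3.03 + (z_c − 37.404)×3.4
Column 2: 1.856×0 + 17.38×2.77 + x×3.05 + (z_c − 1.856 − 17.38 − x)×3.4
The z_c×3.4 term appears on both sides and cancels. Collect the known terms of each column as K = Σ(ρt)_known − 3.4 × (depth of known layers): K_1 = 105.917392 − 3.4×37.404 = −21.256208; K_2 = 48.1426 − 3.4×(1.856 + 17.38) = −17.2598.
Balance: K_1 = K_2 − x×(3.4 − 3.05), so x = (K_2 − K_1)/(3.4 − 3.05) = 3.99641/0.35 = 11.4 km.

11.4 km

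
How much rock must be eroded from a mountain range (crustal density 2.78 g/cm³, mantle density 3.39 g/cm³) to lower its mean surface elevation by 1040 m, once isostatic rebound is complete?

5780 m

Net drop Δ = e − u = e − e ρ_c/ρ_m = e (ρ_m − ρ_c)/ρ_m.
e = Δ ρ_m/(ρ_m − ρ_c) = 1040 m × 3.39/0.61 = 5780 m.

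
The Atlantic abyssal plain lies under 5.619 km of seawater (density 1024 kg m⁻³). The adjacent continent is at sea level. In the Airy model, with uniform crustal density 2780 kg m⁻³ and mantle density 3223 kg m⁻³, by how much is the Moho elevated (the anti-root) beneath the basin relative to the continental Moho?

22.3 km

Balancing pressure at the compensation depth: replacing crust with seawater at the top is compensated by replacing crust with mantle at the base: d (ρ_c − ρ_w) = a (ρ_m − ρ_c).
a = d (ρ_c − ρ_w)/(ρ_m − ρ_c) = 5.619 km × 1756/443 = 22.3 km.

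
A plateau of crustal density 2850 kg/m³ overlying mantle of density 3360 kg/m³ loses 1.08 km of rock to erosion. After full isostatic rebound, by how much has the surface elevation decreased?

0.164 km

Rebound u = e ρ_c/ρ_m = 1.08 km × 2850/3360 = 0.9161 km.
Net surface drop = e − u = 1.08 km − 0.9161 km = e (ρ_m − ρ_c)/ρ_m = 0.164 km.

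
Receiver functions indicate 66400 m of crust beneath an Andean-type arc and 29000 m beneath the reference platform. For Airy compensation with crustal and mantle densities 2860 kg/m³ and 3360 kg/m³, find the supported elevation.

Excess crust Δ = 66400 m − 29000 m = 37400 m, split between elevation h and root r with h + r = Δ.
Airy balance ρ_c h = (ρ_m − ρ_c) r gives r = h ρ_c/(ρ_m − ρ_c), so h (1 + ρ_c/(ρ_m − ρ_c)) = Δ, i.e. h = Δ (ρ_m − ρ_c)/ρ_m.
h = 37400 m × 500/3360 = 5570 m.

5570 m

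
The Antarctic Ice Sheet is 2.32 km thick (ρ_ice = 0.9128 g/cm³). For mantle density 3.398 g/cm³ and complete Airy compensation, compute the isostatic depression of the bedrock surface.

0.623 km

By Archimedes' principle applied to the lithosphere: the ice load ρ_ice t is balanced by mantle displaced below, ρ_m s.
s = t ρ_ice / ρ_m = 2.32 km × 0.9128/3.398 = 0.623 km.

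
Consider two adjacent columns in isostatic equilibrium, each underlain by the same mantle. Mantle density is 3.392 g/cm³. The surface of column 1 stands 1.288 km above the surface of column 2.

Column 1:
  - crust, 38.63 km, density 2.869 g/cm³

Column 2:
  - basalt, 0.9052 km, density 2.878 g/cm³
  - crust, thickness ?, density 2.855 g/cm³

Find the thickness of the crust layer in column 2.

Take the compensation level at the base of the deeper column (depth z_c below the surface of column 1) and equate Σ ρ_i t_i down to z_c; mantle fills any gap and the z_c terms cancel.
Column 1: 38.63×2.869 + (z_c − 38.63)×3.392
Column 2: 1.288×0 + 0.9052×2.878 + x×2.855 + (z_c − 1.288 − 0.9052 − x)×3.392
The z_c×3.392 term appears on both sides and cancels. Collect the known terms of each column as K = Σ(ρt)_known − 3.392 × (depth of known layers): K_1 = 110.82947 − 3.392×38.63 = −20.20349; K_2 = 2.6051656 − 3.392×(1.288 + 0.9052) = −4.8341688.
Balance: K_1 = K_2 − x×(3.392 − 2.855), so x = (K_2 − K_1)/(3.392 − 2.855) = 15.3693/0.537 = 28.6 km.

28.6 km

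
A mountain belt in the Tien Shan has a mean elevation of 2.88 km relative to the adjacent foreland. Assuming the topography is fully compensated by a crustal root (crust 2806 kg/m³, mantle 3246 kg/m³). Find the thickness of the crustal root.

By Archimedes' principle applied to the lithosphere: the weight of the topography is balanced by the buoyancy of the root, ρ_c h = (ρ_m − ρ_c) r.
r = h · ρ_c / (ρ_m − ρ_c) = 2.88 km × 2806 / (3246 − 2806) = 18.4 km.

18.4 km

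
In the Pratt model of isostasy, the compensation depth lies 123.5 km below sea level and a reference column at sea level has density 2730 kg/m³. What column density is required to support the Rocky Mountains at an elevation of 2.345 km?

2680 kg/m³

Pratt balance: ρ_ref D = ρ (D + h).
ρ = ρ_ref D/(D + h) = 2730 × 123.5 km/(123.5 km + 2.345 km) = 2680 kg/m³.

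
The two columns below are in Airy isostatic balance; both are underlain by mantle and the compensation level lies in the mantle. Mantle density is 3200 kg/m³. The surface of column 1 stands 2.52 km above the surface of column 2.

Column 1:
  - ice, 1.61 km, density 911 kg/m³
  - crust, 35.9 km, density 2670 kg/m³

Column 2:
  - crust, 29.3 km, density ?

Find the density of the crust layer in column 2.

Take the compensation level at the base of the deeper column (depth z_c below the surface of column 1) and equate Σ ρ_i t_i down to z_c; mantle fills any gap and the z_c terms cancel.
Column 1: 1.61×911 + 35.9×2670 + (z_c − 37.51)×3200
Column 2: 2.52×0 + 29.3×ρ + (z_c − 2.52 − 29.3)×3200
The z_c×3200 term appears on both sides and cancels. Collect the known terms of each column as K = Σ(ρt)_known − 3200 × (depth of known layers): K_1 = 97319.71 − 3200×37.51 = −22712.29; K_2 = 0 − 3200×(2.52 + 29.3) = −101824.
Balance: K_1 = K_2 + 29.3×ρ, so ρ = (K_1 − K_2)/29.3 = 79111.7/29.3 = 2700 kg/m³.

2700 kg/m³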